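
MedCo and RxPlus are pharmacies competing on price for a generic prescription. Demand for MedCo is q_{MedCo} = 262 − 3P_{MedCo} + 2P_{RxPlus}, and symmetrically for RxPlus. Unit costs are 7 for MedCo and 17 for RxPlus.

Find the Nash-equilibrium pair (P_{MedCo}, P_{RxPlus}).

72.625, 76.375

MedCo's profit: π = (P_{MedCo} − 7)(262 − 3P_{MedCo} + 2P_{RxPlus}).
∂π/∂P_{MedCo} = 283 − 6P_{MedCo} + 2P_{RxPlus} = 0 ⇒ P_{MedCo} = 283/6 + (1/3)P_{RxPlus}.
Similarly P_{RxPlus} = 313/6 + (1/3)P_{MedCo}.
Substituting the second reaction function into the first: P_{MedCo} = 283/6 + (1/3)(313/6 + (1/3)P_{MedCo}), which gives (8/9)P_{MedCo} = 581/9 ⇒ P_{MedCo} = 72.625.
Then P_{RxPlus} = 313/6 + (1/3)·72.625 = 76.375.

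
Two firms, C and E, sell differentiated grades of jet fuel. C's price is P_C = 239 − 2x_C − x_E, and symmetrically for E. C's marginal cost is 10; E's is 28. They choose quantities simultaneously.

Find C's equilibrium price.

104

Firm C's profit: π = x_C(239 − 2x_C − x_E) − 10x_C.
∂π/∂x_C = 229 − 4x_C − x_E = 0 ⇒ x_C = 57.25 − 0.25x_E.
Similarly x_E = 52.75 − 0.25x_C.
Substituting the second reaction function into the first: x_C = 57.25 − 0.25(52.75 − 0.25x_C), which gives 0.9375x_C = 44.0625 ⇒ x_C = 47.
Then x_E = 52.75 − 0.25·47 = 41.
P_C = 239 − 2·47 − 41 = 104.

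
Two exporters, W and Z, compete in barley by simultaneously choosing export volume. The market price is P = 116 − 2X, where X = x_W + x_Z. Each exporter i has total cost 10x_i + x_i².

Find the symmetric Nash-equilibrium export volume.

13.25

Exporter W's profit: π = x_W(116 − 2(x_W + x_Z)) − 10x_W − x_W².
∂π/∂x_W = 106 − 6x_W − 2x_Z = 0, so x_W = 53/3 − (1/3)x_Z.
Setting x_W = x_Z in the reaction function: x_W = 53/3 − (1/3)x_W, so x_W = (53/3) / (4/3) = 13.25.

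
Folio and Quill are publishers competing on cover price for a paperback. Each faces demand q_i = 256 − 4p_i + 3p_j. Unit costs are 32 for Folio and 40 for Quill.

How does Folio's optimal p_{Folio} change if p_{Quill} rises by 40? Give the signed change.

Folio's profit: π = (p_{Folio} − 32)(256 − 4p_{Folio} + 3p_{Quill}).
∂π/∂p_{Folio} = 384 − 8p_{Folio} + 3p_{Quill} = 0 ⇒ p_{Folio} = 48 + 0.375p_{Quill}.
The reaction-function slope is 0.375, so a 40-unit rise in p_{Quill} moves p_{Folio} by 0.375 × 40 = 15. Folio's best response rises — the actions are strategic complements.

15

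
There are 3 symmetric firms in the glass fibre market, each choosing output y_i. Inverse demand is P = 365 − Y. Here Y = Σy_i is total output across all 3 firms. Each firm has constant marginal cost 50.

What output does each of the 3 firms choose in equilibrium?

78.75

A representative firm's profit is π_i = y_i(365 − Y) − 50y_i, with Y = y_i + Σ_{j≠i} y_j.
First-order condition: 315 − 2y_i − Σ_{j≠i} y_j = 0.
With identical firms, set every y_j = y: then 315 − 2y − 2y = 0, i.e. y = 315/4 = 78.75.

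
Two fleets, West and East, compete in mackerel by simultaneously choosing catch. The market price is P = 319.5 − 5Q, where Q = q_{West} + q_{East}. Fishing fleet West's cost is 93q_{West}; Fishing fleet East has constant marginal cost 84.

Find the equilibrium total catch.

Fishing fleet West's profit: π = q_{West}(319.5 − 5(q_{West} + q_{East})) − 93q_{West}.
∂π/∂q_{West} = 226.5 − 10q_{West} − 5q_{East} = 0, so q_{West} = 22.65 − 0.5q_{East}.
By the same steps for East: q_{East} = 23.55 − 0.5q_{West}.
Solving the two reaction functions simultaneously: (1 − (−0.5)(−0.5))q_{West} = 22.65 − 0.5·23.55, so 0.75q_{West} = 10.875 and q_{West} = 14.5.
Then q_{East} = 23.55 − 0.5·14.5 = 16.3.
Total catch: 14.5 + 16.3 = 30.8.

30.8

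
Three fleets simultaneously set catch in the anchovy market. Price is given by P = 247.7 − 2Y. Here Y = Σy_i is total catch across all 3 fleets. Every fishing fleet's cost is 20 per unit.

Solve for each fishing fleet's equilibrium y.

A representative fishing fleet's profit is π_i = y_i(247.7 − 2Y) − 20y_i, with Y = y_i + Σ_{j≠i} y_j.
First-order condition: 227.7 − 4y_i − 2Σ_{j≠i} y_j = 0.
In a symmetric equilibrium every fishing fleet chooses the same y, so Σ_{j≠i} y_j = 2y. The condition becomes 227.7 − 8y = 0, giving y = 227.7/8 = 28.4625.

28.4625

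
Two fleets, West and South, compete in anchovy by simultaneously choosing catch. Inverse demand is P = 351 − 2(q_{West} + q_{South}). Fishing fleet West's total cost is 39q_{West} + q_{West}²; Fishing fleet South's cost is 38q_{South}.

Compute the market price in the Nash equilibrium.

Fishing fleet West's profit: π = q_{West}(351 − 2(q_{West} + q_{South})) − 39q_{West} − q_{West}².
∂π/∂q_{West} = 312 − 6q_{West} − 2q_{South} = 0, so q_{West} = 52 − (1/3)q_{South}.
For South: ∂π/∂q_{South} = 313 − 4q_{South} − 2q_{West} = 0 ⇒ q_{South} = 78.25 − 0.5q_{West}.
Plugging q_{South} into West's best response: q_{West} = 52 − (1/3)(78.25 − 0.5q_{West}) ⇒ (5/6)q_{West} = 311/12, so q_{West} = 31.1.
Then q_{South} = 78.25 − 0.5·31.1 = 62.7.
Equilibrium price: P = 351 − 2·93.8 = 163.4.

163.4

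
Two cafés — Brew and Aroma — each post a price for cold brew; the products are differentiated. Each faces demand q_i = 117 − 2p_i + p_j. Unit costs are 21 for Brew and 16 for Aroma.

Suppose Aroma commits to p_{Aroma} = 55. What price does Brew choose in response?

53.5

Brew's profit: π = (p_{Brew} − 21)(117 − 2p_{Brew} + p_{Aroma}).
∂π/∂p_{Brew} = 159 − 4p_{Brew} + p_{Aroma} = 0 ⇒ p_{Brew} = 39.75 + 0.25p_{Aroma}.
At p_{Aroma} = 55: p_{Brew} = 39.75 + 0.25·55 = 53.5.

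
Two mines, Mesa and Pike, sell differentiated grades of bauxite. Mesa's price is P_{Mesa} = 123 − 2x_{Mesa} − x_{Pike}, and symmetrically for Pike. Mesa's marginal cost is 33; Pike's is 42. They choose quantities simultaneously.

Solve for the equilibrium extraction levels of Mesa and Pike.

Mine Mesa's profit: π = x_{Mesa}(123 − 2x_{Mesa} − x_{Pike}) − 33x_{Mesa}.
∂π/∂x_{Mesa} = 90 − 4x_{Mesa} − x_{Pike} = 0 ⇒ x_{Mesa} = 22.5 − 0.25x_{Pike}.
Similarly x_{Pike} = 20.25 − 0.25x_{Mesa}.
Solving the two reaction functions simultaneously: (1 − (−0.25)(−0.25))x_{Mesa} = 22.5 − 0.25·20.25, so 0.9375x_{Mesa} = 17.4375 and x_{Mesa} = 18.6.
Then x_{Pike} = 20.25 − 0.25·18.6 = 15.6.

18.6, 15.6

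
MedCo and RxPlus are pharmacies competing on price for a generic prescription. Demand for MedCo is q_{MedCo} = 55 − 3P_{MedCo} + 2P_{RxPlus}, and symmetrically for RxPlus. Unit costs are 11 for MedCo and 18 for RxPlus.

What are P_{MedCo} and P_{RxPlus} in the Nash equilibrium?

MedCo's profit: π = (P_{MedCo} − 11)(55 − 3P_{MedCo} + 2P_{RxPlus}).
∂π/∂P_{MedCo} = 88 − 6P_{MedCo} + 2P_{RxPlus} = 0 ⇒ P_{MedCo} = 44/3 + (1/3)P_{RxPlus}.
Similarly P_{RxPlus} = 109/6 + (1/3)P_{MedCo}.
Plugging P_{RxPlus} into MedCo's best response: P_{MedCo} = 44/3 + (1/3)(109/6 + (1/3)P_{MedCo}) ⇒ (8/9)P_{MedCo} = 373/18, so P_{MedCo} = 23.3125.
Then P_{RxPlus} = 109/6 + (1/3)·23.3125 = 25.9375.

23.3125, 25.9375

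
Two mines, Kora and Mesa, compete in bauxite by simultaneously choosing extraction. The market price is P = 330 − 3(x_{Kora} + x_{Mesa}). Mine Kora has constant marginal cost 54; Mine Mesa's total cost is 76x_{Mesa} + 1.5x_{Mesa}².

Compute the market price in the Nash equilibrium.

Mine Kora's profit: π = x_{Kora}(330 − 3(x_{Kora} + x_{Mesa})) − 54x_{Kora}.
∂π/∂x_{Kora} = 276 − 6x_{Kora} − 3x_{Mesa} = 0, so x_{Kora} = 46 − 0.5x_{Mesa}.
For Mesa: ∂π/∂x_{Mesa} = 254 − 9x_{Mesa} − 3x_{Kora} = 0 ⇒ x_{Mesa} = 254/9 − (1/3)x_{Kora}.
Substituting the second reaction function into the first: x_{Kora} = 46 − 0.5(254/9 − (1/3)x_{Kora}), which gives (5/6)x_{Kora} = 287/9 ⇒ x_{Kora} = 574/15.
Then x_{Mesa} = 254/9 − (1/3)·(574/15) = 232/15.
Equilibrium price: P = 330 − 3·(806/15) = 168.8.

168.8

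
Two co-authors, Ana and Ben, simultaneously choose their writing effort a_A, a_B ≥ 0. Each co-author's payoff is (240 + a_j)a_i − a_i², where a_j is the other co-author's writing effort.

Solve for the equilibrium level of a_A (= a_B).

Ana's payoff is (240 + a_B)a_A − a_A².
∂π/∂a_A = 240 + a_B − 2a_A = 0, so a_A = 120 + 0.5a_B.
The game is symmetric, so in equilibrium a_B = a_A: the reaction function gives 0.5a_A = 120, hence a_A = 240.

240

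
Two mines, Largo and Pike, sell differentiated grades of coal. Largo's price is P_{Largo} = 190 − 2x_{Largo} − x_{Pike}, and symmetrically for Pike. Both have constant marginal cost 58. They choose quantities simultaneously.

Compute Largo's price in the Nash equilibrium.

110.8

Mine Largo's profit: π = x_{Largo}(190 − 2x_{Largo} − x_{Pike}) − 58x_{Largo}.
∂π/∂x_{Largo} = 132 − 4x_{Largo} − x_{Pike} = 0 ⇒ x_{Largo} = 33 − 0.25x_{Pike}.
Setting x_{Largo} = x_{Pike} in the reaction function: x_{Largo} = 33 − 0.25x_{Largo}, so x_{Largo} = 33 / 1.25 = 26.4.
P_{Largo} = 190 − 2·26.4 − 26.4 = 110.8.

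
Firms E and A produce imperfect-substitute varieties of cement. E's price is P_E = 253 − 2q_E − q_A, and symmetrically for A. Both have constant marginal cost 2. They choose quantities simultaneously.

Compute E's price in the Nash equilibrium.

102.4

Firm E's profit: π = q_E(253 − 2q_E − q_A) − 2q_E.
∂π/∂q_E = 251 − 4q_E − q_A = 0 ⇒ q_E = 62.75 − 0.25q_A.
The game is symmetric, so in equilibrium q_A = q_E: the reaction function gives 1.25q_E = 62.75, hence q_E = 50.2.
P_E = 253 − 2·50.2 − 50.2 = 102.4.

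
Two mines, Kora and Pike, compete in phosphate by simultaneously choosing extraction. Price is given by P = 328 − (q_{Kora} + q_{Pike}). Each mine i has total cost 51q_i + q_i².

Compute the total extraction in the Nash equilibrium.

110.8

Mine Kora's profit: π = q_{Kora}(328 − (q_{Kora} + q_{Pike})) − 51q_{Kora} − q_{Kora}².
∂π/∂q_{Kora} = 277 − 4q_{Kora} − q_{Pike} = 0, so q_{Kora} = 69.25 − 0.25q_{Pike}.
Setting q_{Kora} = q_{Pike} in the reaction function: q_{Kora} = 69.25 − 0.25q_{Kora}, so q_{Kora} = 69.25 / 1.25 = 55.4.
Total extraction: 55.4 + 55.4 = 110.8.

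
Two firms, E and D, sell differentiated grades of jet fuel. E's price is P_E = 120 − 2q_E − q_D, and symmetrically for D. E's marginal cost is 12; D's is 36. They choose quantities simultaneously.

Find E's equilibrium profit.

1076.48

Firm E's profit: π = q_E(120 − 2q_E − q_D) − 12q_E.
∂π/∂q_E = 108 − 4q_E − q_D = 0 ⇒ q_E = 27 − 0.25q_D.
Similarly q_D = 21 − 0.25q_E.
Solving the two reaction functions simultaneously: (1 − (−0.25)(−0.25))q_E = 27 − 0.25·21, so 0.9375q_E = 21.75 and q_E = 23.2.
Then q_D = 21 − 0.25·23.2 = 15.2.
P_E = 120 − 2·23.2 − 15.2 = 58.4.
Profit = (58.4 − 12)·23.2 = 1076.48.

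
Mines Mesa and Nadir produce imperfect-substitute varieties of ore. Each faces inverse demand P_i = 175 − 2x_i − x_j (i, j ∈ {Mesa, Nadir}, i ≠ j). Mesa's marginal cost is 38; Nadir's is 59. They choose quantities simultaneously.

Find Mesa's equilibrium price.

95.6

Mine Mesa's profit: π = x_{Mesa}(175 − 2x_{Mesa} − x_{Nadir}) − 38x_{Mesa}.
∂π/∂x_{Mesa} = 137 − 4x_{Mesa} − x_{Nadir} = 0 ⇒ x_{Mesa} = 34.25 − 0.25x_{Nadir}.
Similarly x_{Nadir} = 29 − 0.25x_{Mesa}.
Plugging x_{Nadir} into Mesa's best response: x_{Mesa} = 34.25 − 0.25(29 − 0.25x_{Mesa}) ⇒ 0.9375x_{Mesa} = 27, so x_{Mesa} = 28.8.
Then x_{Nadir} = 29 − 0.25·28.8 = 21.8.
P_{Mesa} = 175 − 2·28.8 − 21.8 = 95.6.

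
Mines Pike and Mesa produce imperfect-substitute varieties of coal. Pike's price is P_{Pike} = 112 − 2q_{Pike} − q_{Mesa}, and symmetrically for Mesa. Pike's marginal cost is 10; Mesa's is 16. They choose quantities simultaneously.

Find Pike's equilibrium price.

51.6

Mine Pike's profit: π = q_{Pike}(112 − 2q_{Pike} − q_{Mesa}) − 10q_{Pike}.
∂π/∂q_{Pike} = 102 − 4q_{Pike} − q_{Mesa} = 0 ⇒ q_{Pike} = 25.5 − 0.25q_{Mesa}.
Similarly q_{Mesa} = 24 − 0.25q_{Pike}.
Solving the two reaction functions simultaneously: (1 − (−0.25)(−0.25))q_{Pike} = 25.5 − 0.25·24, so 0.9375q_{Pike} = 19.5 and q_{Pike} = 20.8.
Then q_{Mesa} = 24 − 0.25·20.8 = 18.8.
P_{Pike} = 112 − 2·20.8 − 18.8 = 51.6.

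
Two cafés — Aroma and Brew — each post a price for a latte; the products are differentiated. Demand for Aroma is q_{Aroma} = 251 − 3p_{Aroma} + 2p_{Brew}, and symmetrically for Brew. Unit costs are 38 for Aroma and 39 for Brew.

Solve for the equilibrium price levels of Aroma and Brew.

91.4375, 91.8125

Aroma's profit: π = (p_{Aroma} − 38)(251 − 3p_{Aroma} + 2p_{Brew}).
∂π/∂p_{Aroma} = 365 − 6p_{Aroma} + 2p_{Brew} = 0 ⇒ p_{Aroma} = 365/6 + (1/3)p_{Brew}.
Similarly p_{Brew} = 184/3 + (1/3)p_{Aroma}.
Solving the two reaction functions simultaneously: (1 − (1/3)(1/3))p_{Aroma} = 365/6 + (1/3)·(184/3), so (8/9)p_{Aroma} = 1463/18 and p_{Aroma} = 91.4375.
Then p_{Brew} = 184/3 + (1/3)·91.4375 = 91.8125.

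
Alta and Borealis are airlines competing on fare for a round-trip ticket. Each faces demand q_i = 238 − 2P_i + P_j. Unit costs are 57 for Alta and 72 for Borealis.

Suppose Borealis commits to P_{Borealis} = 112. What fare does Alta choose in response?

116

Alta's profit: π = (P_{Alta} − 57)(238 − 2P_{Alta} + P_{Borealis}).
∂π/∂P_{Alta} = 352 − 4P_{Alta} + P_{Borealis} = 0 ⇒ P_{Alta} = 88 + 0.25P_{Borealis}.
At P_{Borealis} = 112: P_{Alta} = 88 + 0.25·112 = 116.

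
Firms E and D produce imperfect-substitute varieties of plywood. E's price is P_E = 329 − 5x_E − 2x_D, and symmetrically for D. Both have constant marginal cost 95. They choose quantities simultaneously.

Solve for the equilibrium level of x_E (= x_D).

19.5

Firm E's profit: π = x_E(329 − 5x_E − 2x_D) − 95x_E.
∂π/∂x_E = 234 − 10x_E − 2x_D = 0 ⇒ x_E = 23.4 − 0.2x_D.
By symmetry x_D = x_E; substituting into the reaction function, 1.2x_E = 23.4 and x_E = 19.5.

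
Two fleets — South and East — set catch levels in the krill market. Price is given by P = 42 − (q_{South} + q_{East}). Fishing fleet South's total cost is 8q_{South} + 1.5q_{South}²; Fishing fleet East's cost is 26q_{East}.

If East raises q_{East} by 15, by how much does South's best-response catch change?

Fishing fleet South's profit: π = q_{South}(42 − (q_{South} + q_{East})) − 8q_{South} − 1.5q_{South}².
∂π/∂q_{South} = 34 − 5q_{South} − q_{East} = 0, so q_{South} = 6.8 − 0.2q_{East}.
The reaction-function slope is −0.2, so a 15-unit rise in q_{East} moves q_{South} by −0.2 × 15 = −3. South's best response falls — the actions are strategic substitutes.

-3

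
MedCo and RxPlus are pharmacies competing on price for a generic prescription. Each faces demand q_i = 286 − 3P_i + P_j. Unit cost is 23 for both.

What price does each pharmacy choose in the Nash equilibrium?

MedCo's profit: π = (P_{MedCo} − 23)(286 − 3P_{MedCo} + P_{RxPlus}).
∂π/∂P_{MedCo} = 355 − 6P_{MedCo} + P_{RxPlus} = 0 ⇒ P_{MedCo} = 355/6 + (1/6)P_{RxPlus}.
By symmetry P_{RxPlus} = P_{MedCo}; substituting into the reaction function, (5/6)P_{MedCo} = 355/6 and P_{MedCo} = 71.

71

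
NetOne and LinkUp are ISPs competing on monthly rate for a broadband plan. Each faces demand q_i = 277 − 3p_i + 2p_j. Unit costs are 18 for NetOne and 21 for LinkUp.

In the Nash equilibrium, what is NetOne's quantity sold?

NetOne's profit: π = (p_{NetOne} − 18)(277 − 3p_{NetOne} + 2p_{LinkUp}).
∂π/∂p_{NetOne} = 331 − 6p_{NetOne} + 2p_{LinkUp} = 0 ⇒ p_{NetOne} = 331/6 + (1/3)p_{LinkUp}.
Similarly p_{LinkUp} = 170/3 + (1/3)p_{NetOne}.
Solving the two reaction functions simultaneously: (1 − (1/3)(1/3))p_{NetOne} = 331/6 + (1/3)·(170/3), so (8/9)p_{NetOne} = 1333/18 and p_{NetOne} = 83.3125.
Then p_{LinkUp} = 170/3 + (1/3)·83.3125 = 84.4375.
q_{NetOne} = 277 − 3·83.3125 + 2·84.4375 = 195.9375.

195.9375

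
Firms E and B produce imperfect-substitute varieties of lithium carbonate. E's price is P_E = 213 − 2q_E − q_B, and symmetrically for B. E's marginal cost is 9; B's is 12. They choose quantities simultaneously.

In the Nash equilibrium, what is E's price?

91

Firm E's profit: π = q_E(213 − 2q_E − q_B) − 9q_E.
∂π/∂q_E = 204 − 4q_E − q_B = 0 ⇒ q_E = 51 − 0.25q_B.
Similarly q_B = 50.25 − 0.25q_E.
Solving the two reaction functions simultaneously: (1 − (−0.25)(−0.25))q_E = 51 − 0.25·50.25, so 0.9375q_E = 38.4375 and q_E = 41.
Then q_B = 50.25 − 0.25·41 = 40.
P_E = 213 − 2·41 − 40 = 91.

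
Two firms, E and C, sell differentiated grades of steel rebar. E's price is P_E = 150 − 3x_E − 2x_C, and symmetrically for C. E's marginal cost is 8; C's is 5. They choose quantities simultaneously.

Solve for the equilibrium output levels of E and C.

Firm E's profit: π = x_E(150 − 3x_E − 2x_C) − 8x_E.
∂π/∂x_E = 142 − 6x_E − 2x_C = 0 ⇒ x_E = 71/3 − (1/3)x_C.
Similarly x_C = 145/6 − (1/3)x_E.
Substituting the second reaction function into the first: x_E = 71/3 − (1/3)(145/6 − (1/3)x_E), which gives (8/9)x_E = 281/18 ⇒ x_E = 17.5625.
Then x_C = 145/6 − (1/3)·17.5625 = 18.3125.

17.5625, 18.3125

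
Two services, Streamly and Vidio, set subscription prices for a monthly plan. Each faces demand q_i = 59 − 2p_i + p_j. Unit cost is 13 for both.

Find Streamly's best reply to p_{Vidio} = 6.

Streamly's profit: π = (p_{Streamly} − 13)(59 − 2p_{Streamly} + p_{Vidio}).
∂π/∂p_{Streamly} = 85 − 4p_{Streamly} + p_{Vidio} = 0 ⇒ p_{Streamly} = 21.25 + 0.25p_{Vidio}.
At p_{Vidio} = 6: p_{Streamly} = 21.25 + 0.25·6 = 22.75.

22.75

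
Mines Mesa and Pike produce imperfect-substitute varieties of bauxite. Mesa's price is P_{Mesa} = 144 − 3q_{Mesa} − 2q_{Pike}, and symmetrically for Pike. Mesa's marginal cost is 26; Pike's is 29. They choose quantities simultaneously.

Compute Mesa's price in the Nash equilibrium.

Mine Mesa's profit: π = q_{Mesa}(144 − 3q_{Mesa} − 2q_{Pike}) − 26q_{Mesa}.
∂π/∂q_{Mesa} = 118 − 6q_{Mesa} − 2q_{Pike} = 0 ⇒ q_{Mesa} = 59/3 − (1/3)q_{Pike}.
Similarly q_{Pike} = 115/6 − (1/3)q_{Mesa}.
Solving the two reaction functions simultaneously: (1 − (−1/3)(−1/3))q_{Mesa} = 59/3 − (1/3)·(115/6), so (8/9)q_{Mesa} = 239/18 and q_{Mesa} = 14.9375.
Then q_{Pike} = 115/6 − (1/3)·14.9375 = 14.1875.
P_{Mesa} = 144 − 3·14.9375 − 2·14.1875 = 70.8125.

70.8125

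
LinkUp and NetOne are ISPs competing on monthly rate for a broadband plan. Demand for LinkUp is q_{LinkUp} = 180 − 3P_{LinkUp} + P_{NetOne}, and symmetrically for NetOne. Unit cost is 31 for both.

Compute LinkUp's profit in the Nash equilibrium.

LinkUp's profit: π = (P_{LinkUp} − 31)(180 − 3P_{LinkUp} + P_{NetOne}).
∂π/∂P_{LinkUp} = 273 − 6P_{LinkUp} + P_{NetOne} = 0 ⇒ P_{LinkUp} = 45.5 + (1/6)P_{NetOne}.
The game is symmetric, so in equilibrium P_{NetOne} = P_{LinkUp}: the reaction function gives (5/6)P_{LinkUp} = 45.5, hence P_{LinkUp} = 54.6.
q_{LinkUp} = 180 − 3·54.6 + 54.6 = 70.8.
Profit = (54.6 − 31)·70.8 = 1670.88.

1670.88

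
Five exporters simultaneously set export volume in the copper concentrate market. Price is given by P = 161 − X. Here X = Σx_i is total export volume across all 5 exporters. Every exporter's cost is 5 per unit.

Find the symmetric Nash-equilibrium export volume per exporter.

A representative exporter's profit is π_i = x_i(161 − X) − 5x_i, with X = x_i + Σ_{j≠i} x_j.
First-order condition: 156 − 2x_i − Σ_{j≠i} x_j = 0.
Imposing symmetry (x_j = x for all j) turns Σ_{j≠i} x_j into 4x, so 156 = 6x and x = 26.

26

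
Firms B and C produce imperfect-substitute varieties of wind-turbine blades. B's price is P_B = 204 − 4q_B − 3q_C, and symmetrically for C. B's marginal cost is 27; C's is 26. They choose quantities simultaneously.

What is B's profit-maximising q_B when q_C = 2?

Firm B's profit: π = q_B(204 − 4q_B − 3q_C) − 27q_B.
∂π/∂q_B = 177 − 8q_B − 3q_C = 0 ⇒ q_B = 22.125 − 0.375q_C.
At q_C = 2: q_B = 22.125 − 0.375·2 = 21.375.

21.375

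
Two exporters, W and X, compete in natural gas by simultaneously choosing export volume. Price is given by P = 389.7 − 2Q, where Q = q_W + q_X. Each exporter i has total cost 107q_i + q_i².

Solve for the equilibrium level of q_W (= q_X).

Exporter W's profit: π = q_W(389.7 − 2(q_W + q_X)) − 107q_W − q_W².
∂π/∂q_W = 282.7 − 6q_W − 2q_X = 0, so q_W = 2827/60 − (1/3)q_X.
Setting q_W = q_X in the reaction function: q_W = 2827/60 − (1/3)q_W, so q_W = (2827/60) / (4/3) = 35.3375.

35.3375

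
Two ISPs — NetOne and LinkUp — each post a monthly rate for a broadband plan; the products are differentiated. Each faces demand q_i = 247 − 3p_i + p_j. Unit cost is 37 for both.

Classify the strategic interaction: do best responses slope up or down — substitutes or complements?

NetOne's profit: π = (p_{NetOne} − 37)(247 − 3p_{NetOne} + p_{LinkUp}).
∂π/∂p_{NetOne} = 358 − 6p_{NetOne} + p_{LinkUp} = 0 ⇒ p_{NetOne} = 179/3 + (1/6)p_{LinkUp}.
The best-response slope dp_{NetOne}/dp_{LinkUp} = 1/6 > 0: the reaction function is upward-sloping, so the choices are strategic complements.

strategic complements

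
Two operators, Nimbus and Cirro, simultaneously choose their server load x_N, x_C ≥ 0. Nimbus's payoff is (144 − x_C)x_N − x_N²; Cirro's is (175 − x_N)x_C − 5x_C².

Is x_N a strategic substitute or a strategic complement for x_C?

Expanding Nimbus's payoff: 144x_N − x_Cx_N − x_N².
∂π/∂x_N = 144 − x_C − 2x_N = 0, so x_N = 72 − 0.5x_C.
The best-response slope dx_N/dx_C = −0.5 < 0: the reaction function is downward-sloping, so the choices are strategic substitutes.

strategic substitutes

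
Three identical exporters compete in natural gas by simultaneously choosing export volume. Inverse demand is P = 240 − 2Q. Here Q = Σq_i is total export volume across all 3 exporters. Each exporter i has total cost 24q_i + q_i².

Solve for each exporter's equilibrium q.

A representative exporter's profit is π_i = q_i(240 − 2Q) − 24q_i − q_i², with Q = q_i + Σ_{j≠i} q_j.
First-order condition: 216 − 6q_i − 2Σ_{j≠i} q_j = 0.
In a symmetric equilibrium every exporter chooses the same q, so Σ_{j≠i} q_j = 2q. The condition becomes 216 − 10q = 0, giving q = 216/10 = 21.6.

21.6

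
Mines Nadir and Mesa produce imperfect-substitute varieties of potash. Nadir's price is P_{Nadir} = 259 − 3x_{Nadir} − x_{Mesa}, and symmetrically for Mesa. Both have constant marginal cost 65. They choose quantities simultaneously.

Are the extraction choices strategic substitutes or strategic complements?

strategic substitutes

Mine Nadir's profit: π = x_{Nadir}(259 − 3x_{Nadir} − x_{Mesa}) − 65x_{Nadir}.
∂π/∂x_{Nadir} = 194 − 6x_{Nadir} − x_{Mesa} = 0 ⇒ x_{Nadir} = 97/3 − (1/6)x_{Mesa}.
The best-response slope dx_{Nadir}/dx_{Mesa} = −1/6 < 0: the reaction function is downward-sloping, so the choices are strategic substitutes.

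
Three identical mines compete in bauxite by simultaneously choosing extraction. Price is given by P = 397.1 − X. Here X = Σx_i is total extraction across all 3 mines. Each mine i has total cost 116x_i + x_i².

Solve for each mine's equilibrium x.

A representative mine's profit is π_i = x_i(397.1 − X) − 116x_i − x_i², with X = x_i + Σ_{j≠i} x_j.
First-order condition: 281.1 − 4x_i − Σ_{j≠i} x_j = 0.
With identical mines, set every x_j = x: then 281.1 − 4x − 2x = 0, i.e. x = 281.1/6 = 46.85.

46.85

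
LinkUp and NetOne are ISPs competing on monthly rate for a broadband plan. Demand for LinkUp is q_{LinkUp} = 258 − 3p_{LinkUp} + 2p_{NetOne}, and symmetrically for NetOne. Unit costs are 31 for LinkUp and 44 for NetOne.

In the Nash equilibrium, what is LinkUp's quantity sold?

LinkUp's profit: π = (p_{LinkUp} − 31)(258 − 3p_{LinkUp} + 2p_{NetOne}).
∂π/∂p_{LinkUp} = 351 − 6p_{LinkUp} + 2p_{NetOne} = 0 ⇒ p_{LinkUp} = 58.5 + (1/3)p_{NetOne}.
Similarly p_{NetOne} = 65 + (1/3)p_{LinkUp}.
Substituting the second reaction function into the first: p_{LinkUp} = 58.5 + (1/3)(65 + (1/3)p_{LinkUp}), which gives (8/9)p_{LinkUp} = 481/6 ⇒ p_{LinkUp} = 90.1875.
Then p_{NetOne} = 65 + (1/3)·90.1875 = 95.0625.
q_{LinkUp} = 258 − 3·90.1875 + 2·95.0625 = 177.5625.

177.5625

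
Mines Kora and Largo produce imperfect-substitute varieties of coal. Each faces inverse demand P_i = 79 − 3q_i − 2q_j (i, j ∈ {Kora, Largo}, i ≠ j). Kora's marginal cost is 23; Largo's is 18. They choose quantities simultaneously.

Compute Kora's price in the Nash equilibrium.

43.0625

Mine Kora's profit: π = q_{Kora}(79 − 3q_{Kora} − 2q_{Largo}) − 23q_{Kora}.
∂π/∂q_{Kora} = 56 − 6q_{Kora} − 2q_{Largo} = 0 ⇒ q_{Kora} = 28/3 − (1/3)q_{Largo}.
Similarly q_{Largo} = 61/6 − (1/3)q_{Kora}.
Plugging q_{Largo} into Kora's best response: q_{Kora} = 28/3 − (1/3)(61/6 − (1/3)q_{Kora}) ⇒ (8/9)q_{Kora} = 107/18, so q_{Kora} = 6.6875.
Then q_{Largo} = 61/6 − (1/3)·6.6875 = 7.9375.
P_{Kora} = 79 − 3·6.6875 − 2·7.9375 = 43.0625.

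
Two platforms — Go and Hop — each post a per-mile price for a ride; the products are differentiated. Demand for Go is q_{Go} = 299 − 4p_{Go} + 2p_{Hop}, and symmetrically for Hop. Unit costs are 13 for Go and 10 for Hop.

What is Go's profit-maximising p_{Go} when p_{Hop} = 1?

44.125

Go's profit: π = (p_{Go} − 13)(299 − 4p_{Go} + 2p_{Hop}).
∂π/∂p_{Go} = 351 − 8p_{Go} + 2p_{Hop} = 0 ⇒ p_{Go} = 43.875 + 0.25p_{Hop}.
At p_{Hop} = 1: p_{Go} = 43.875 + 0.25·1 = 44.125.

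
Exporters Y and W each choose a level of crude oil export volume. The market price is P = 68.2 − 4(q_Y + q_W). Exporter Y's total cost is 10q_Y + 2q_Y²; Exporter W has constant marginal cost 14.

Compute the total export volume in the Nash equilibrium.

Exporter Y's profit: π = q_Y(68.2 − 4(q_Y + q_W)) − 10q_Y − 2q_Y².
∂π/∂q_Y = 58.2 − 12q_Y − 4q_W = 0, so q_Y = 4.85 − (1/3)q_W.
For W: ∂π/∂q_W = 54.2 − 8q_W − 4q_Y = 0 ⇒ q_W = 6.775 − 0.5q_Y.
Substituting the second reaction function into the first: q_Y = 4.85 − (1/3)(6.775 − 0.5q_Y), which gives (5/6)q_Y = 311/120 ⇒ q_Y = 3.11.
Then q_W = 6.775 − 0.5·3.11 = 5.22.
Total export volume: 3.11 + 5.22 = 8.33.

8.33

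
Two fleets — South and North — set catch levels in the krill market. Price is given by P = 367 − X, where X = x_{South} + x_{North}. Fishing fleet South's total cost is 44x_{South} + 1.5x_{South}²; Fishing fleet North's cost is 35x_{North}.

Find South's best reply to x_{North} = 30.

58.6

Fishing fleet South's profit: π = x_{South}(367 − (x_{South} + x_{North})) − 44x_{South} − 1.5x_{South}².
∂π/∂x_{South} = 323 − 5x_{South} − x_{North} = 0, so x_{South} = 64.6 − 0.2x_{North}.
At x_{North} = 30: x_{South} = 64.6 − 0.2·30 = 58.6.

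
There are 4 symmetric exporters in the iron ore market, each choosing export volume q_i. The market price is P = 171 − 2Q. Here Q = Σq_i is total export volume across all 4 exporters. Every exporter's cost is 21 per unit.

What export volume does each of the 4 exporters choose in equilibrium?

A representative exporter's profit is π_i = q_i(171 − 2Q) − 21q_i, with Q = q_i + Σ_{j≠i} q_j.
First-order condition: 150 − 4q_i − 2Σ_{j≠i} q_j = 0.
With identical exporters, set every q_j = q: then 150 − 4q − 6q = 0, i.e. q = 150/10 = 15.

15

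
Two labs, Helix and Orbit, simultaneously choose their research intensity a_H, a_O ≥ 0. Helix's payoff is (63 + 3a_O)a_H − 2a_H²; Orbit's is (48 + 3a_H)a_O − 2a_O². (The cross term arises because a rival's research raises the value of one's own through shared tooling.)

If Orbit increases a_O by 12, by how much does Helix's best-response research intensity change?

9

Expanding Helix's payoff: 63a_H + 3a_Oa_H − 2a_H².
∂π/∂a_H = 63 + 3a_O − 4a_H = 0, so a_H = 15.75 + 0.75a_O.
The reaction-function slope is 0.75, so a 12-unit rise in a_O moves a_H by 0.75 × 12 = 9. Helix's best response rises — the actions are strategic complements.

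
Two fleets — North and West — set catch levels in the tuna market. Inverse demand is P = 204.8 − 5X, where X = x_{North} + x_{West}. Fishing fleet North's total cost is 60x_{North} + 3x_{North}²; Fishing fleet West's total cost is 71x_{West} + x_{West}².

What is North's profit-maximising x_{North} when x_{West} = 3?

Fishing fleet North's profit: π = x_{North}(204.8 − 5(x_{North} + x_{West})) − 60x_{North} − 3x_{North}².
∂π/∂x_{North} = 144.8 − 16x_{North} − 5x_{West} = 0, so x_{North} = 9.05 − 0.3125x_{West}.
At x_{West} = 3: x_{North} = 9.05 − 0.3125·3 = 8.1125.

8.1125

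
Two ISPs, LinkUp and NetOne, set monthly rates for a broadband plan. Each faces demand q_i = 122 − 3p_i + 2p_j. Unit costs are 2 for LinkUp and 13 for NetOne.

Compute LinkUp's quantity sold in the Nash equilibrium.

96.1875

LinkUp's profit: π = (p_{LinkUp} − 2)(122 − 3p_{LinkUp} + 2p_{NetOne}).
∂π/∂p_{LinkUp} = 128 − 6p_{LinkUp} + 2p_{NetOne} = 0 ⇒ p_{LinkUp} = 64/3 + (1/3)p_{NetOne}.
Similarly p_{NetOne} = 161/6 + (1/3)p_{LinkUp}.
Plugging p_{NetOne} into LinkUp's best response: p_{LinkUp} = 64/3 + (1/3)(161/6 + (1/3)p_{LinkUp}) ⇒ (8/9)p_{LinkUp} = 545/18, so p_{LinkUp} = 34.0625.
Then p_{NetOne} = 161/6 + (1/3)·34.0625 = 38.1875.
q_{LinkUp} = 122 − 3·34.0625 + 2·38.1875 = 96.1875.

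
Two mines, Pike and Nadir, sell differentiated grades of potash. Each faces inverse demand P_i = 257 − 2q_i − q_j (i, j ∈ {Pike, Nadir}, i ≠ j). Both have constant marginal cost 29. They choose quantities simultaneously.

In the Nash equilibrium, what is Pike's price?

Mine Pike's profit: π = q_{Pike}(257 − 2q_{Pike} − q_{Nadir}) − 29q_{Pike}.
∂π/∂q_{Pike} = 228 − 4q_{Pike} − q_{Nadir} = 0 ⇒ q_{Pike} = 57 − 0.25q_{Nadir}.
By symmetry q_{Nadir} = q_{Pike}; substituting into the reaction function, 1.25q_{Pike} = 57 and q_{Pike} = 45.6.
P_{Pike} = 257 − 2·45.6 − 45.6 = 120.2.

120.2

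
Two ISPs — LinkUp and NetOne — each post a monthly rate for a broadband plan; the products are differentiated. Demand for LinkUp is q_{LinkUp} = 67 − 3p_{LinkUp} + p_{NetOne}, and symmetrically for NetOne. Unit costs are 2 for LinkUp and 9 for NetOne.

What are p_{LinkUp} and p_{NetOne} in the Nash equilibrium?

LinkUp's profit: π = (p_{LinkUp} − 2)(67 − 3p_{LinkUp} + p_{NetOne}).
∂π/∂p_{LinkUp} = 73 − 6p_{LinkUp} + p_{NetOne} = 0 ⇒ p_{LinkUp} = 73/6 + (1/6)p_{NetOne}.
Similarly p_{NetOne} = 47/3 + (1/6)p_{LinkUp}.
Plugging p_{NetOne} into LinkUp's best response: p_{LinkUp} = 73/6 + (1/6)(47/3 + (1/6)p_{LinkUp}) ⇒ (35/36)p_{LinkUp} = 133/9, so p_{LinkUp} = 15.2.
Then p_{NetOne} = 47/3 + (1/6)·15.2 = 18.2.

15.2, 18.2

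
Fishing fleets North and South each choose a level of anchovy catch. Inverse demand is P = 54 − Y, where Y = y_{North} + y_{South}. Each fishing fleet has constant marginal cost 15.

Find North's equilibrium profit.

169

Fishing fleet North's profit: π = y_{North}(54 − (y_{North} + y_{South})) − 15y_{North}.
∂π/∂y_{North} = 39 − 2y_{North} − y_{South} = 0, so y_{North} = 19.5 − 0.5y_{South}.
By symmetry y_{South} = y_{North}; substituting into the reaction function, 1.5y_{North} = 19.5 and y_{North} = 13.
Price P = 54 − 26 = 28.
North's profit: (28 − 15)·13 = 169.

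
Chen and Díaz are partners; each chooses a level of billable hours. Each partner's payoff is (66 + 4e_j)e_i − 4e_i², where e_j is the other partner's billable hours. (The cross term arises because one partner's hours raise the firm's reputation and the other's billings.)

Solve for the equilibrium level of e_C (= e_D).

16.5

Chen's payoff is (66 + 4e_D)e_C − 4e_C².
∂π/∂e_C = 66 + 4e_D − 8e_C = 0, so e_C = 8.25 + 0.5e_D.
The game is symmetric, so in equilibrium e_D = e_C: the reaction function gives 0.5e_C = 8.25, hence e_C = 16.5.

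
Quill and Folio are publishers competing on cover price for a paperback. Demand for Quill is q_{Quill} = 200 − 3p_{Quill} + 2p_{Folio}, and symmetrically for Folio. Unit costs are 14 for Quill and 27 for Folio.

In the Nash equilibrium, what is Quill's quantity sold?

146.8125

Quill's profit: π = (p_{Quill} − 14)(200 − 3p_{Quill} + 2p_{Folio}).
∂π/∂p_{Quill} = 242 − 6p_{Quill} + 2p_{Folio} = 0 ⇒ p_{Quill} = 121/3 + (1/3)p_{Folio}.
Similarly p_{Folio} = 281/6 + (1/3)p_{Quill}.
Solving the two reaction functions simultaneously: (1 − (1/3)(1/3))p_{Quill} = 121/3 + (1/3)·(281/6), so (8/9)p_{Quill} = 1007/18 and p_{Quill} = 62.9375.
Then p_{Folio} = 281/6 + (1/3)·62.9375 = 67.8125.
q_{Quill} = 200 − 3·62.9375 + 2·67.8125 = 146.8125.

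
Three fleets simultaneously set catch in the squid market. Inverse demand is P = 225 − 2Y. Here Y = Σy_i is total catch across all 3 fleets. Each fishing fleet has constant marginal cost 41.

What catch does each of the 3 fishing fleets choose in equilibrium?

23

A representative fishing fleet's profit is π_i = y_i(225 − 2Y) − 41y_i, with Y = y_i + Σ_{j≠i} y_j.
First-order condition: 184 − 4y_i − 2Σ_{j≠i} y_j = 0.
In a symmetric equilibrium every fishing fleet chooses the same y, so Σ_{j≠i} y_j = 2y. The condition becomes 184 − 8y = 0, giving y = 184/8 = 23.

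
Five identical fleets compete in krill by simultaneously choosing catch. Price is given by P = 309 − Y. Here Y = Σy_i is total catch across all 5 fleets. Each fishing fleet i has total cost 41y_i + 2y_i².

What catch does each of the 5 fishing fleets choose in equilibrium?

A representative fishing fleet's profit is π_i = y_i(309 − Y) − 41y_i − 2y_i², with Y = y_i + Σ_{j≠i} y_j.
First-order condition: 268 − 6y_i − Σ_{j≠i} y_j = 0.
Imposing symmetry (y_j = y for all j) turns Σ_{j≠i} y_j into 4y, so 268 = 10y and y = 26.8.

26.8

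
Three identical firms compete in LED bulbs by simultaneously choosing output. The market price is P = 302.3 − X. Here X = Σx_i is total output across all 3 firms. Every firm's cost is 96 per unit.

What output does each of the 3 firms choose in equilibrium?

A representative firm's profit is π_i = x_i(302.3 − X) − 96x_i, with X = x_i + Σ_{j≠i} x_j.
First-order condition: 206.3 − 2x_i − Σ_{j≠i} x_j = 0.
With identical firms, set every x_j = x: then 206.3 − 2x − 2x = 0, i.e. x = 206.3/4 = 51.575.

51.575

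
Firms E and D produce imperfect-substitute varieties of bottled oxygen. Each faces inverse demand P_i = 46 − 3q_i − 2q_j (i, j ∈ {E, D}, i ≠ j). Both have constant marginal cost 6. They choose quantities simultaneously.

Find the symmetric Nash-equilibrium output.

Firm E's profit: π = q_E(46 − 3q_E − 2q_D) − 6q_E.
∂π/∂q_E = 40 − 6q_E − 2q_D = 0 ⇒ q_E = 20/3 − (1/3)q_D.
The game is symmetric, so in equilibrium q_D = q_E: the reaction function gives (4/3)q_E = 20/3, hence q_E = 5.

5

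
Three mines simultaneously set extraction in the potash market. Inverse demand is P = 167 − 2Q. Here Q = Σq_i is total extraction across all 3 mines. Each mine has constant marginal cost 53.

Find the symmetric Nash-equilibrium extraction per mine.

14.25

A representative mine's profit is π_i = q_i(167 − 2Q) − 53q_i, with Q = q_i + Σ_{j≠i} q_j.
First-order condition: 114 − 4q_i − 2Σ_{j≠i} q_j = 0.
In a symmetric equilibrium every mine chooses the same q, so Σ_{j≠i} q_j = 2q. The condition becomes 114 − 8q = 0, giving q = 114/8 = 14.25.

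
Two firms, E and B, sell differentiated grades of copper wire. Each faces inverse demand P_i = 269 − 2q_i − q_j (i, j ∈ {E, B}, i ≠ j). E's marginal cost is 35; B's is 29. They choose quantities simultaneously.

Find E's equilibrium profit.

Firm E's profit: π = q_E(269 − 2q_E − q_B) − 35q_E.
∂π/∂q_E = 234 − 4q_E − q_B = 0 ⇒ q_E = 58.5 − 0.25q_B.
Similarly q_B = 60 − 0.25q_E.
Plugging q_B into E's best response: q_E = 58.5 − 0.25(60 − 0.25q_E) ⇒ 0.9375q_E = 43.5, so q_E = 46.4.
Then q_B = 60 − 0.25·46.4 = 48.4.
P_E = 269 − 2·46.4 − 48.4 = 127.8.
Profit = (127.8 − 35)·46.4 = 4305.92.

4305.92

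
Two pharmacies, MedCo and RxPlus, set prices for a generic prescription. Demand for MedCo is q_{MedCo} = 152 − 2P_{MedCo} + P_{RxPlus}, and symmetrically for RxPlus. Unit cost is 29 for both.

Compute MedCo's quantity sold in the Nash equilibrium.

MedCo's profit: π = (P_{MedCo} − 29)(152 − 2P_{MedCo} + P_{RxPlus}).
∂π/∂P_{MedCo} = 210 − 4P_{MedCo} + P_{RxPlus} = 0 ⇒ P_{MedCo} = 52.5 + 0.25P_{RxPlus}.
Setting P_{MedCo} = P_{RxPlus} in the reaction function: P_{MedCo} = 52.5 + 0.25P_{MedCo}, so P_{MedCo} = 52.5 / 0.75 = 70.
q_{MedCo} = 152 − 2·70 + 70 = 82.

82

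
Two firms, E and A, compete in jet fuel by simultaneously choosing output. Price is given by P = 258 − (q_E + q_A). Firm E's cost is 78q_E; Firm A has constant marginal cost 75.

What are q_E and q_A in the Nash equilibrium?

59, 62

Firm E's profit: π = q_E(258 − (q_E + q_A)) − 78q_E.
∂π/∂q_E = 180 − 2q_E − q_A = 0, so q_E = 90 − 0.5q_A.
By the same steps for A: q_A = 91.5 − 0.5q_E.
Solving the two reaction functions simultaneously: (1 − (−0.5)(−0.5))q_E = 90 − 0.5·91.5, so 0.75q_E = 44.25 and q_E = 59.
Then q_A = 91.5 − 0.5·59 = 62.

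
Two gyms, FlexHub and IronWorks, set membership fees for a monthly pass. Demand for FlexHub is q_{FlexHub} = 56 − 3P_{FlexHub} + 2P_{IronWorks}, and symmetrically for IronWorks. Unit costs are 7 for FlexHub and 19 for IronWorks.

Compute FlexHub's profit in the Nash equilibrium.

FlexHub's profit: π = (P_{FlexHub} − 7)(56 − 3P_{FlexHub} + 2P_{IronWorks}).
∂π/∂P_{FlexHub} = 77 − 6P_{FlexHub} + 2P_{IronWorks} = 0 ⇒ P_{FlexHub} = 77/6 + (1/3)P_{IronWorks}.
Similarly P_{IronWorks} = 113/6 + (1/3)P_{FlexHub}.
Substituting the second reaction function into the first: P_{FlexHub} = 77/6 + (1/3)(113/6 + (1/3)P_{FlexHub}), which gives (8/9)P_{FlexHub} = 172/9 ⇒ P_{FlexHub} = 21.5.
Then P_{IronWorks} = 113/6 + (1/3)·21.5 = 26.
q_{FlexHub} = 56 − 3·21.5 + 2·26 = 43.5.
Profit = (21.5 − 7)·43.5 = 630.75.

630.75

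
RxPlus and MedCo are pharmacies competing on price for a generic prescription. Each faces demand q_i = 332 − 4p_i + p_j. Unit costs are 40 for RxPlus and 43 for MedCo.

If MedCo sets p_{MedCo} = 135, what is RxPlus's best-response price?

RxPlus's profit: π = (p_{RxPlus} − 40)(332 − 4p_{RxPlus} + p_{MedCo}).
∂π/∂p_{RxPlus} = 492 − 8p_{RxPlus} + p_{MedCo} = 0 ⇒ p_{RxPlus} = 61.5 + 0.125p_{MedCo}.
At p_{MedCo} = 135: p_{RxPlus} = 61.5 + 0.125·135 = 78.375.

78.375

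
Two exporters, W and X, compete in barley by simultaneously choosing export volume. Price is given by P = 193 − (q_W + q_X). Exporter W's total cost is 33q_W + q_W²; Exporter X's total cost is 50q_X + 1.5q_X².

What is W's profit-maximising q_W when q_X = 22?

34.5

Exporter W's profit: π = q_W(193 − (q_W + q_X)) − 33q_W − q_W².
∂π/∂q_W = 160 − 4q_W − q_X = 0, so q_W = 40 − 0.25q_X.
At q_X = 22: q_W = 40 − 0.25·22 = 34.5.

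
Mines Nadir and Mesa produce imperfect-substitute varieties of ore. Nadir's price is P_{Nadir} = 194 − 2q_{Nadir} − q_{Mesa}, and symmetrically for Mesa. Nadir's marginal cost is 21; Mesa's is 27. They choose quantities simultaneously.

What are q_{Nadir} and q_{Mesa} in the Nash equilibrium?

Mine Nadir's profit: π = q_{Nadir}(194 − 2q_{Nadir} − q_{Mesa}) − 21q_{Nadir}.
∂π/∂q_{Nadir} = 173 − 4q_{Nadir} − q_{Mesa} = 0 ⇒ q_{Nadir} = 43.25 − 0.25q_{Mesa}.
Similarly q_{Mesa} = 41.75 − 0.25q_{Nadir}.
Plugging q_{Mesa} into Nadir's best response: q_{Nadir} = 43.25 − 0.25(41.75 − 0.25q_{Nadir}) ⇒ 0.9375q_{Nadir} = 32.8125, so q_{Nadir} = 35.
Then q_{Mesa} = 41.75 − 0.25·35 = 33.

35, 33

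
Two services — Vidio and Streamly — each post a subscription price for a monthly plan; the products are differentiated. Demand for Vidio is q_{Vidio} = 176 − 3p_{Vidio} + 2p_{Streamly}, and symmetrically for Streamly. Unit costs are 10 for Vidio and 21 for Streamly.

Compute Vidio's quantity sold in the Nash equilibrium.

130.6875

Vidio's profit: π = (p_{Vidio} − 10)(176 − 3p_{Vidio} + 2p_{Streamly}).
∂π/∂p_{Vidio} = 206 − 6p_{Vidio} + 2p_{Streamly} = 0 ⇒ p_{Vidio} = 103/3 + (1/3)p_{Streamly}.
Similarly p_{Streamly} = 239/6 + (1/3)p_{Vidio}.
Plugging p_{Streamly} into Vidio's best response: p_{Vidio} = 103/3 + (1/3)(239/6 + (1/3)p_{Vidio}) ⇒ (8/9)p_{Vidio} = 857/18, so p_{Vidio} = 53.5625.
Then p_{Streamly} = 239/6 + (1/3)·53.5625 = 57.6875.
q_{Vidio} = 176 − 3·53.5625 + 2·57.6875 = 130.6875.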